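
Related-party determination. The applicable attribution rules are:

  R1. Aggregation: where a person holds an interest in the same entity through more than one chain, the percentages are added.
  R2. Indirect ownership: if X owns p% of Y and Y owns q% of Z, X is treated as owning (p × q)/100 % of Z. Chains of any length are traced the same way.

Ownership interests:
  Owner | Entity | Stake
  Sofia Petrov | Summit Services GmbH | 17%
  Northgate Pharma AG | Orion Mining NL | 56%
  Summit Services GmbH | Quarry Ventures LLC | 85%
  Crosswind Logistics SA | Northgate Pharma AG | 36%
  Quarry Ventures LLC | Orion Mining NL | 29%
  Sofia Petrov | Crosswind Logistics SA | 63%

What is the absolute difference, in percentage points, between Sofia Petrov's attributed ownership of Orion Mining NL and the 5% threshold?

Chain via Summit Services GmbH → Quarry Ventures LLC (R2): 17% × 85% × 29% = 4.1905% of Orion Mining NL.
Chain via Crosswind Logistics SA → Northgate Pharma AG (R2): 63% × 36% × 56% = 12.7008% of Orion Mining NL.
Aggregating (R1): 4.1905% + 12.7008% = 16.8913%.
16.8913% exceeds the 5% threshold by 11.8913 percentage points.

11.8913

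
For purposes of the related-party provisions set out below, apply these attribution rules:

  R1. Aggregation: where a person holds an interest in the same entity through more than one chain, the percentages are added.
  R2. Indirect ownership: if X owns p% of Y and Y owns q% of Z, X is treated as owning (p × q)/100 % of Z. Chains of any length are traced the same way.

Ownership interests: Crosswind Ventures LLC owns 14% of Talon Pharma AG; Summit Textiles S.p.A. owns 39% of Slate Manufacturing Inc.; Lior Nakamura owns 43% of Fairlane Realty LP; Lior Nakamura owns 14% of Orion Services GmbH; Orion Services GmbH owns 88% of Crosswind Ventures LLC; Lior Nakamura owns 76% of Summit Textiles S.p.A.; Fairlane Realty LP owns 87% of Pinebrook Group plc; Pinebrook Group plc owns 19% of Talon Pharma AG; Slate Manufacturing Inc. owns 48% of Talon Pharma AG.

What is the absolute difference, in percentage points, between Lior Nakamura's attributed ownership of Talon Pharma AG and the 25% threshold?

1.9401

Chain via Orion Services GmbH → Crosswind Ventures LLC (R2): 14% × 88% × 14% = 1.7248% of Talon Pharma AG.
Chain via Summit Textiles S.p.A. → Slate Manufacturing Inc. (R2): 76% × 39% × 48% = 14.2272% of Talon Pharma AG.
Chain via Fairlane Realty LP → Pinebrook Group plc (R2): 43% × 87% × 19% = 7.1079% of Talon Pharma AG.
Aggregating (R1): 1.7248% + 14.2272% + 7.1079% = 23.0599%.
23.0599% falls short of the 25% threshold by 1.9401 percentage points.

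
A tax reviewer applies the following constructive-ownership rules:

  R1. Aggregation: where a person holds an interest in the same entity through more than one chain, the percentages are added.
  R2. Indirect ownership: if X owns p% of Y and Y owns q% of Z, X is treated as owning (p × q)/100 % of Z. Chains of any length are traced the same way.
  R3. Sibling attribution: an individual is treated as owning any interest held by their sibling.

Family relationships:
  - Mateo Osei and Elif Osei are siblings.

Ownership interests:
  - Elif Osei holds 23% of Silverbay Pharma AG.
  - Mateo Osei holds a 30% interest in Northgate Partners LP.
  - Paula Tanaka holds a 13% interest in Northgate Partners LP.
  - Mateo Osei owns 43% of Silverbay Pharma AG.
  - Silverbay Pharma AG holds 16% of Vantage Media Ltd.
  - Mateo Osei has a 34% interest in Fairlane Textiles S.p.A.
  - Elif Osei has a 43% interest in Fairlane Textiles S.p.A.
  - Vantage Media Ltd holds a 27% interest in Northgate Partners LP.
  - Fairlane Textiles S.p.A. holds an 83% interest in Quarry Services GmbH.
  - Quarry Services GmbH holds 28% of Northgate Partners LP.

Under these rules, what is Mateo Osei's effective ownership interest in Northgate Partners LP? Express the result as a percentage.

By sibling attribution (R3), Mateo Osei is treated as also owning Elif Osei's interest in Silverbay Pharma AG, giving 43% + 23% = 66%.
By sibling attribution (R3), Mateo Osei is treated as also owning Elif Osei's interest in Fairlane Textiles S.p.A, giving 34% + 43% = 77%.
Chain via Silverbay Pharma AG → Vantage Media Ltd (R2): 66% × 16% × 27% = 2.8512% of Northgate Partners LP.
Chain via Fairlane Textiles S.p.A. → Quarry Services GmbH (R2): 77% × 83% × 28% = 17.8948% of Northgate Partners LP.
Direct interest in Northgate Partners LP: 30%.
Aggregating (R1): 2.8512% + 17.8948% + 30% = 50.746%.

50.746%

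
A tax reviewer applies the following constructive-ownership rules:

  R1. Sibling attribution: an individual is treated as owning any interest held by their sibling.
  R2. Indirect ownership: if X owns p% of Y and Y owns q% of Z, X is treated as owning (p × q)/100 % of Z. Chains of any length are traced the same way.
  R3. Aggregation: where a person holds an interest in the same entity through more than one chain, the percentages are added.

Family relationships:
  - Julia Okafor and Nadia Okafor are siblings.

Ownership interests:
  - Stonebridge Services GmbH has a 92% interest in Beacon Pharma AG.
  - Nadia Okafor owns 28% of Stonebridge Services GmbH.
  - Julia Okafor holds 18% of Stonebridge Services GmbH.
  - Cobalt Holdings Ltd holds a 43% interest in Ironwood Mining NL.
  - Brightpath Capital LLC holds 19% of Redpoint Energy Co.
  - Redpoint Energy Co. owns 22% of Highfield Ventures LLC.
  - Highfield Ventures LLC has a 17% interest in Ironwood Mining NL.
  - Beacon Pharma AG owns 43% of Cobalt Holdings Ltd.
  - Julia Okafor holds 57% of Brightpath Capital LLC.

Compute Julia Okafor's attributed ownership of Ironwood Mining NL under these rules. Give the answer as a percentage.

8.23001%

By sibling attribution (R1), Julia Okafor is treated as also owning Nadia Okafor's interest in Stonebridge Services GmbH, giving 18% + 28% = 46%.
Chain via Brightpath Capital LLC → Redpoint Energy Co. → Highfield Ventures LLC (R2): 57% × 19% × 22% × 17% = 0.405042% of Ironwood Mining NL.
Chain via Stonebridge Services GmbH → Beacon Pharma AG → Cobalt Holdings Ltd (R2): 46% × 92% × 43% × 43% = 7.824968% of Ironwood Mining NL.
Aggregating (R3): 0.405042% + 7.824968% = 8.23001%.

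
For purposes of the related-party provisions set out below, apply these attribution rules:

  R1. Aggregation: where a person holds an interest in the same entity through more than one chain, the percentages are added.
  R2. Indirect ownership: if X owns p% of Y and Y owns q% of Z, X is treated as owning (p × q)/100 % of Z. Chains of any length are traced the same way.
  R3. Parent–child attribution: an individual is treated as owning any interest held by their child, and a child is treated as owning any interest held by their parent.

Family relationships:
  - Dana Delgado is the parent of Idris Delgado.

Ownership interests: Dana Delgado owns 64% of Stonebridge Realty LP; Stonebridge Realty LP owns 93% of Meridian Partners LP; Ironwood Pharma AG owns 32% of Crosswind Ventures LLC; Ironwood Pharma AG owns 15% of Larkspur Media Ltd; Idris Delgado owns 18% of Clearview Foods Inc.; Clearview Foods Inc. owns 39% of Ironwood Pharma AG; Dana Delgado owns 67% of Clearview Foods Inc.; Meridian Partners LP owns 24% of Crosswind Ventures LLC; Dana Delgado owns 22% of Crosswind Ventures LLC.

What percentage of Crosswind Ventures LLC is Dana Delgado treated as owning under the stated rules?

By parent–child attribution (R3), Dana Delgado is treated as also owning Idris Delgado's interest in Clearview Foods Inc, giving 67% + 18% = 85%.
Chain via Stonebridge Realty LP → Meridian Partners LP (R2): 64% × 93% × 24% = 14.2848% of Crosswind Ventures LLC.
Chain via Clearview Foods Inc. → Ironwood Pharma AG (R2): 85% × 39% × 32% = 10.608% of Crosswind Ventures LLC.
Direct interest in Crosswind Ventures LLC: 22%.
Aggregating (R1): 14.2848% + 10.608% + 22% = 46.8928%.

46.8928%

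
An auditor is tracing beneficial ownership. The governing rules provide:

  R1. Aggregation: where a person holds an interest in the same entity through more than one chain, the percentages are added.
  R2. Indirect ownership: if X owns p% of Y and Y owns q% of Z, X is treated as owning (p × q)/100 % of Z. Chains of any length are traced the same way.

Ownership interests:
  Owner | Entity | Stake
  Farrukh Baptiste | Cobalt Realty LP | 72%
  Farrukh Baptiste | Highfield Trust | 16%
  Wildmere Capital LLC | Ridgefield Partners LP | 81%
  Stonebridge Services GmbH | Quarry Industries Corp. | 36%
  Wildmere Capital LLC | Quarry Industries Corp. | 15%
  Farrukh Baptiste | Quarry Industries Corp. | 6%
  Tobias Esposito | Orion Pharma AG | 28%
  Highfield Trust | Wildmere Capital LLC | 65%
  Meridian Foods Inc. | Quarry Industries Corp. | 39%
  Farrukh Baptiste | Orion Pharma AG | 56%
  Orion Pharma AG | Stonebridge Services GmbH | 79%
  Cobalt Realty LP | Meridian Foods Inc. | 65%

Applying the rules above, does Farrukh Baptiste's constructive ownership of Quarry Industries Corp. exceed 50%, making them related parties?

No

Chain via Highfield Trust → Wildmere Capital LLC (R2): 16% × 65% × 15% = 1.56% of Quarry Industries Corp.
Chain via Cobalt Realty LP → Meridian Foods Inc. (R2): 72% × 65% × 39% = 18.252% of Quarry Industries Corp.
Chain via Orion Pharma AG → Stonebridge Services GmbH (R2): 56% × 79% × 36% = 15.9264% of Quarry Industries Corp.
Direct interest in Quarry Industries Corp: 6%.
Aggregating (R1): 1.56% + 18.252% + 15.9264% + 6% = 41.7384%.
41.7384% does not exceed the 50% threshold, so Farrukh is not a related party to Quarry Industries Corp.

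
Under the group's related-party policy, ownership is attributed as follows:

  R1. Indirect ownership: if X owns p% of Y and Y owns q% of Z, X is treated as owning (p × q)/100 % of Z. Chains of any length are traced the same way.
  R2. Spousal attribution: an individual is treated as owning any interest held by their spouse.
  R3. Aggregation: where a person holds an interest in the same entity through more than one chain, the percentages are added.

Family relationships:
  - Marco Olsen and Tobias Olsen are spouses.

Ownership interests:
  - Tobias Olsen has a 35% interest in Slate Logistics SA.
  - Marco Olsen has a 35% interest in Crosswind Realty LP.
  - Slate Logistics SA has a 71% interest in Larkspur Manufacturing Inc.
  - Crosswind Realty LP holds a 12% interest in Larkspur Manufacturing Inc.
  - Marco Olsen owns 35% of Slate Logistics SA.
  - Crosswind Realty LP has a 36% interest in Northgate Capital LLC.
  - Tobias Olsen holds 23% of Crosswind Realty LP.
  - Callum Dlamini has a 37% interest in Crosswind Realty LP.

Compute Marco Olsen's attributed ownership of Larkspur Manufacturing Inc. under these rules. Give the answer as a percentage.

56.66%

By spousal attribution (R2), Marco Olsen is treated as also owning Tobias Olsen's interest in Crosswind Realty LP, giving 35% + 23% = 58%.
By spousal attribution (R2), Marco Olsen is treated as also owning Tobias Olsen's interest in Slate Logistics SA, giving 35% + 35% = 70%.
Chain via Crosswind Realty LP (R1): 58% × 12% = 6.96% of Larkspur Manufacturing Inc.
Chain via Slate Logistics SA (R1): 70% × 71% = 49.7% of Larkspur Manufacturing Inc.
Aggregating (R3): 6.96% + 49.7% = 56.66%.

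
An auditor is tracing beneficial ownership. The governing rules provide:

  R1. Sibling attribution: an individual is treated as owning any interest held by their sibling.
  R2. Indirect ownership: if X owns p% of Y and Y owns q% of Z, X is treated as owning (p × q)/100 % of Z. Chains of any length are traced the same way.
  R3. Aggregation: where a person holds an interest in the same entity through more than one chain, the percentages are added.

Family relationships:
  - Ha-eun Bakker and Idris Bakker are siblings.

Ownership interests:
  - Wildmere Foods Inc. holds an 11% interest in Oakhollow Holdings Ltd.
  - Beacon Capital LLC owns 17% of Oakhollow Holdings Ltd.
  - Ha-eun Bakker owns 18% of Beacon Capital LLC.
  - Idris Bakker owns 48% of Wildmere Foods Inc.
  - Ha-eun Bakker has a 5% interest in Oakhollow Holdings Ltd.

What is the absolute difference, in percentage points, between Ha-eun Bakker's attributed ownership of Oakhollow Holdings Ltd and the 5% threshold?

8.34

By sibling attribution (R1), Ha-eun Bakker is treated as owning Idris Bakker's 48% interest in Wildmere Foods Inc.
Chain via Beacon Capital LLC (R2): 18% × 17% = 3.06% of Oakhollow Holdings Ltd.
Direct interest in Oakhollow Holdings Ltd: 5%.
Chain via Wildmere Foods Inc. (R2): 48% × 11% = 5.28% of Oakhollow Holdings Ltd.
Aggregating (R3): 3.06% + 5% + 5.28% = 13.34%.
13.34% exceeds the 5% threshold by 8.34 percentage points.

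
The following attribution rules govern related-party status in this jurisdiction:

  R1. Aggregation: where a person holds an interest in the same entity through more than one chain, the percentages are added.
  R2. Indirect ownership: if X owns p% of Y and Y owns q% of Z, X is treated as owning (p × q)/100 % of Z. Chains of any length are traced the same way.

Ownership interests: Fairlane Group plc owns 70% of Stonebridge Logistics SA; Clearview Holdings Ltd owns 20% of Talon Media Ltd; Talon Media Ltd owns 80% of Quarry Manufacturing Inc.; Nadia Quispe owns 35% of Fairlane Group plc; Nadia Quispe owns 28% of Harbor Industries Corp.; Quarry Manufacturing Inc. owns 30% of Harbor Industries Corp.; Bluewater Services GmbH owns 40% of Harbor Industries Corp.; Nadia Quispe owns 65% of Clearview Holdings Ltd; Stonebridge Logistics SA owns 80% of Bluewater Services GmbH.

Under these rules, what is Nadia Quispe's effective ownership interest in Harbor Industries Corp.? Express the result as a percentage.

38.96%

Chain via Clearview Holdings Ltd → Talon Media Ltd → Quarry Manufacturing Inc. (R2): 65% × 20% × 80% × 30% = 3.12% of Harbor Industries Corp.
Chain via Fairlane Group plc → Stonebridge Logistics SA → Bluewater Services GmbH (R2): 35% × 70% × 80% × 40% = 7.84% of Harbor Industries Corp.
Direct interest in Harbor Industries Corp: 28%.
Aggregating (R1): 3.12% + 7.84% + 28% = 38.96%.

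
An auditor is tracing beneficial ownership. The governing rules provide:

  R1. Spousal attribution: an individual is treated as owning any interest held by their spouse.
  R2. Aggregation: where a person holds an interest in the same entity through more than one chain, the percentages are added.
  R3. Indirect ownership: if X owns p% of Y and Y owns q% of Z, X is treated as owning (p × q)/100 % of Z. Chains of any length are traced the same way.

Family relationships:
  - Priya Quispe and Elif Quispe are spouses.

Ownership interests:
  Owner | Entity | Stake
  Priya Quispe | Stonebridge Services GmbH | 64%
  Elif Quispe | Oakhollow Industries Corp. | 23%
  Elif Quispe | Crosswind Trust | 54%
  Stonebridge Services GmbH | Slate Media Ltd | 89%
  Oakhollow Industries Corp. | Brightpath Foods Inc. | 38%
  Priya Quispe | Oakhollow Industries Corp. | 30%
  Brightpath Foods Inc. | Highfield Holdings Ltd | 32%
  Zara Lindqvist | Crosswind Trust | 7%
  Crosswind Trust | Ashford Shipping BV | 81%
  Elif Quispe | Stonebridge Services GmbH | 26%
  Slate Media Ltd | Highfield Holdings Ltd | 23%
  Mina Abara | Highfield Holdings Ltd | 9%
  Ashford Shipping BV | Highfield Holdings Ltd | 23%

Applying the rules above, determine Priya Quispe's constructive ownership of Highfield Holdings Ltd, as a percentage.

By spousal attribution (R1), Priya Quispe is treated as also owning Elif Quispe's interest in Stonebridge Services GmbH, giving 64% + 26% = 90%.
By spousal attribution (R1), Priya Quispe is treated as also owning Elif Quispe's interest in Oakhollow Industries Corp, giving 30% + 23% = 53%.
By spousal attribution (R1), Priya Quispe is treated as owning Elif Quispe's 54% interest in Crosswind Trust.
Chain via Stonebridge Services GmbH → Slate Media Ltd (R3): 90% × 89% × 23% = 18.423% of Highfield Holdings Ltd.
Chain via Oakhollow Industries Corp. → Brightpath Foods Inc. (R3): 53% × 38% × 32% = 6.4448% of Highfield Holdings Ltd.
Chain via Crosswind Trust → Ashford Shipping BV (R3): 54% × 81% × 23% = 10.0602% of Highfield Holdings Ltd.
Aggregating (R2): 18.423% + 6.4448% + 10.0602% = 34.928%.

34.928%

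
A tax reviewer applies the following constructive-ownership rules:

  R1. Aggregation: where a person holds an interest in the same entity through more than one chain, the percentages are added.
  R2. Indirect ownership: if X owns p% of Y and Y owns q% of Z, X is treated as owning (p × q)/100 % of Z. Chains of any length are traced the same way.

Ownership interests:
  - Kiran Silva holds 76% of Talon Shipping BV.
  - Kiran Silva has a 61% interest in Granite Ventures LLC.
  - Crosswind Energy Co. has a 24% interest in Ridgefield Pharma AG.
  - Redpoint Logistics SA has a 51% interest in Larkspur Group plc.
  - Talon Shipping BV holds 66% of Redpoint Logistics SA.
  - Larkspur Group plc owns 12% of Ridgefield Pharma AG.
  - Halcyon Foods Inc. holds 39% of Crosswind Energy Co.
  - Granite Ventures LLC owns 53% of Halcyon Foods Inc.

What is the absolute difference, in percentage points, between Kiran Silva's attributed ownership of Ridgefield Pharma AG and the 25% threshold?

Chain via Talon Shipping BV → Redpoint Logistics SA → Larkspur Group plc (R2): 76% × 66% × 51% × 12% = 3.069792% of Ridgefield Pharma AG.
Chain via Granite Ventures LLC → Halcyon Foods Inc. → Crosswind Energy Co. (R2): 61% × 53% × 39% × 24% = 3.026088% of Ridgefield Pharma AG.
Aggregating (R1): 3.069792% + 3.026088% = 6.09588%.
6.09588% falls short of the 25% threshold by 18.90412 percentage points.

18.90412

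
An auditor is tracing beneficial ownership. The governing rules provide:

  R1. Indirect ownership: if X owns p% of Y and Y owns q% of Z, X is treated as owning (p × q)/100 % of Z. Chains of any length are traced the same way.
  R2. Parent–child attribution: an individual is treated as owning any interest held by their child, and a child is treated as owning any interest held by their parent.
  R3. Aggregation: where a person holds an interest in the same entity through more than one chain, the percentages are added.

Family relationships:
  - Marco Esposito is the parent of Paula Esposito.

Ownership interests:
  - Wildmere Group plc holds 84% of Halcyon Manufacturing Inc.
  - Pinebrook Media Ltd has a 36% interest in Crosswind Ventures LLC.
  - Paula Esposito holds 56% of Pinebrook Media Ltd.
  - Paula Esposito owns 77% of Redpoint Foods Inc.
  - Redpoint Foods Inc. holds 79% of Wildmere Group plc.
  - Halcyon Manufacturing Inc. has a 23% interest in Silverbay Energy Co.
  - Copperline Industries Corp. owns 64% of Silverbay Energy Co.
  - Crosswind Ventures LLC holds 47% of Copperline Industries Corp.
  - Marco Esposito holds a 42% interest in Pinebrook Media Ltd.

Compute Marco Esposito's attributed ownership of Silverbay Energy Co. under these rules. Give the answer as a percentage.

By parent–child attribution (R2), Marco Esposito is treated as also owning Paula Esposito's interest in Pinebrook Media Ltd, giving 42% + 56% = 98%.
By parent–child attribution (R2), Marco Esposito is treated as owning Paula Esposito's 77% interest in Redpoint Foods Inc.
Chain via Pinebrook Media Ltd → Crosswind Ventures LLC → Copperline Industries Corp. (R1): 98% × 36% × 47% × 64% = 10.612224% of Silverbay Energy Co.
Chain via Redpoint Foods Inc. → Wildmere Group plc → Halcyon Manufacturing Inc. (R1): 77% × 79% × 84% × 23% = 11.752356% of Silverbay Energy Co.
Aggregating (R3): 10.612224% + 11.752356% = 22.36458%.

22.36458%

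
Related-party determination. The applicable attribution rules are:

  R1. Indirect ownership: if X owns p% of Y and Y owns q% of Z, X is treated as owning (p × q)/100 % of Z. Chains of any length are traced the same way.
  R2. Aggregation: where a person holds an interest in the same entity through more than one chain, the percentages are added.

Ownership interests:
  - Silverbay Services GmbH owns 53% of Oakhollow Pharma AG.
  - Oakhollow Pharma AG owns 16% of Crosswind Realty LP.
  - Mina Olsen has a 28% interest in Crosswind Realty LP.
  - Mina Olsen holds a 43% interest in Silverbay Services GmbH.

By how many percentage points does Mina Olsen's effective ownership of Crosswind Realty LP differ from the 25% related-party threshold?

6.6464

Chain via Silverbay Services GmbH → Oakhollow Pharma AG (R1): 43% × 53% × 16% = 3.6464% of Crosswind Realty LP.
Direct interest in Crosswind Realty LP: 28%.
Aggregating (R2): 3.6464% + 28% = 31.6464%.
31.6464% exceeds the 25% threshold by 6.6464 percentage points.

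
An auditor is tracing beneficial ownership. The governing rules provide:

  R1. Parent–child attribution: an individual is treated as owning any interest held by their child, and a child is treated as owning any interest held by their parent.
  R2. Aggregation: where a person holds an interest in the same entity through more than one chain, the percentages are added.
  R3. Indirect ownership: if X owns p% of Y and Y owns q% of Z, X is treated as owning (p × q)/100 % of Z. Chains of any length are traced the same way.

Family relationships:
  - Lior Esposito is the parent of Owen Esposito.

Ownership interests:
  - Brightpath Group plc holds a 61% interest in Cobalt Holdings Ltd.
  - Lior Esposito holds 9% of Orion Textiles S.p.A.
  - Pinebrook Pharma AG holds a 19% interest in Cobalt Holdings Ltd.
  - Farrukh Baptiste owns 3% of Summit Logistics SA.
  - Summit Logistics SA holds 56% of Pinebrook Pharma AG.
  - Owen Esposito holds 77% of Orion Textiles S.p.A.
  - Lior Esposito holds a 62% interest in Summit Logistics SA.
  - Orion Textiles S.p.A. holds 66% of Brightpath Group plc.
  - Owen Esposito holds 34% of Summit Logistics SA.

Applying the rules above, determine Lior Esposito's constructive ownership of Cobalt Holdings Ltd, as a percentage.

44.838%

By parent–child attribution (R1), Lior Esposito is treated as also owning Owen Esposito's interest in Orion Textiles S.p.A, giving 9% + 77% = 86%.
By parent–child attribution (R1), Lior Esposito is treated as also owning Owen Esposito's interest in Summit Logistics SA, giving 62% + 34% = 96%.
Chain via Orion Textiles S.p.A. → Brightpath Group plc (R3): 86% × 66% × 61% = 34.6236% of Cobalt Holdings Ltd.
Chain via Summit Logistics SA → Pinebrook Pharma AG (R3): 96% × 56% × 19% = 10.2144% of Cobalt Holdings Ltd.
Aggregating (R2): 34.6236% + 10.2144% = 44.838%.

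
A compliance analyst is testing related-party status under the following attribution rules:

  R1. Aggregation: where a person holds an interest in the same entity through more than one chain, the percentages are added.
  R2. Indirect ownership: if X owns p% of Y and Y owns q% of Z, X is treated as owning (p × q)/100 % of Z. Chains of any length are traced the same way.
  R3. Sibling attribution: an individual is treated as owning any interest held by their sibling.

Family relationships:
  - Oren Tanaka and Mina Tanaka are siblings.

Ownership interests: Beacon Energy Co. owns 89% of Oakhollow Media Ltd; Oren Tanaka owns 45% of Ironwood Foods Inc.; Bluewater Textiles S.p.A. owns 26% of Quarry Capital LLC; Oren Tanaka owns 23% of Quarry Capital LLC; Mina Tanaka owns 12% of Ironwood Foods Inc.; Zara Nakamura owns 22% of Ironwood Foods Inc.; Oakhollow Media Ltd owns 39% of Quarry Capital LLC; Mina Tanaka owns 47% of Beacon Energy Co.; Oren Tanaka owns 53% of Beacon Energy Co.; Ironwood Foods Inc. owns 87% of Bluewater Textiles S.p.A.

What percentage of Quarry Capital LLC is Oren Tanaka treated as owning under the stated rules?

By sibling attribution (R3), Oren Tanaka is treated as also owning Mina Tanaka's interest in Beacon Energy Co, giving 53% + 47% = 100%.
By sibling attribution (R3), Oren Tanaka is treated as also owning Mina Tanaka's interest in Ironwood Foods Inc, giving 45% + 12% = 57%.
Chain via Beacon Energy Co. → Oakhollow Media Ltd (R2): 100% × 89% × 39% = 34.71% of Quarry Capital LLC.
Chain via Ironwood Foods Inc. → Bluewater Textiles S.p.A. (R2): 57% × 87% × 26% = 12.8934% of Quarry Capital LLC.
Direct interest in Quarry Capital LLC: 23%.
Aggregating (R1): 34.71% + 12.8934% + 23% = 70.6034%.

70.6034%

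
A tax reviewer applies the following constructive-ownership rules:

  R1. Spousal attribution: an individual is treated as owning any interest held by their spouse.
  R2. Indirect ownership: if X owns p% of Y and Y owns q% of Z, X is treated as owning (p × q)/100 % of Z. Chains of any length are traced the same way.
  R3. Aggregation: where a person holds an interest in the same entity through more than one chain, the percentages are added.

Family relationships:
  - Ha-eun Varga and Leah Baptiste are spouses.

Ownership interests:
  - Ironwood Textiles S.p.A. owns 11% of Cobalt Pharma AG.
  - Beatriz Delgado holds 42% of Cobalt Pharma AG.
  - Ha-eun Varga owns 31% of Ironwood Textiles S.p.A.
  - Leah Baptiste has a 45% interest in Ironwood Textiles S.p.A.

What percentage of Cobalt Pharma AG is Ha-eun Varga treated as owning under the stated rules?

8.36%

By spousal attribution (R1), Ha-eun Varga is treated as also owning Leah Baptiste's interest in Ironwood Textiles S.p.A, giving 31% + 45% = 76%.
Chain via Ironwood Textiles S.p.A. (R2): 76% × 11% = 8.36% of Cobalt Pharma AG.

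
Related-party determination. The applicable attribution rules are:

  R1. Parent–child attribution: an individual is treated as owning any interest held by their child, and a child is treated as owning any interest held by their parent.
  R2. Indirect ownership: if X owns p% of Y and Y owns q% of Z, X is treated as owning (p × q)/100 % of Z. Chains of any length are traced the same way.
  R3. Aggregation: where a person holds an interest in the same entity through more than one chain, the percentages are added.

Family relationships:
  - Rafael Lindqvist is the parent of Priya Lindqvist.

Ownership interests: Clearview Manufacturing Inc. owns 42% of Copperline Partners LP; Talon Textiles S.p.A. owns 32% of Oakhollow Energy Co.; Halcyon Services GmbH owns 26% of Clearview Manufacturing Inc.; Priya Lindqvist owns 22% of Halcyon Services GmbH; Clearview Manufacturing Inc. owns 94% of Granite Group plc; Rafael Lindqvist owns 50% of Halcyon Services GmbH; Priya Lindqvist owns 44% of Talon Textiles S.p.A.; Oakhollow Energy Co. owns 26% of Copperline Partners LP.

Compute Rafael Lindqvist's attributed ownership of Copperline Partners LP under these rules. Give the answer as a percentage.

11.5232%

By parent–child attribution (R1), Rafael Lindqvist is treated as also owning Priya Lindqvist's interest in Halcyon Services GmbH, giving 50% + 22% = 72%.
By parent–child attribution (R1), Rafael Lindqvist is treated as owning Priya Lindqvist's 44% interest in Talon Textiles S.p.A.
Chain via Halcyon Services GmbH → Clearview Manufacturing Inc. (R2): 72% × 26% × 42% = 7.8624% of Copperline Partners LP.
Chain via Talon Textiles S.p.A. → Oakhollow Energy Co. (R2): 44% × 32% × 26% = 3.6608% of Copperline Partners LP.
Aggregating (R3): 7.8624% + 3.6608% = 11.5232%.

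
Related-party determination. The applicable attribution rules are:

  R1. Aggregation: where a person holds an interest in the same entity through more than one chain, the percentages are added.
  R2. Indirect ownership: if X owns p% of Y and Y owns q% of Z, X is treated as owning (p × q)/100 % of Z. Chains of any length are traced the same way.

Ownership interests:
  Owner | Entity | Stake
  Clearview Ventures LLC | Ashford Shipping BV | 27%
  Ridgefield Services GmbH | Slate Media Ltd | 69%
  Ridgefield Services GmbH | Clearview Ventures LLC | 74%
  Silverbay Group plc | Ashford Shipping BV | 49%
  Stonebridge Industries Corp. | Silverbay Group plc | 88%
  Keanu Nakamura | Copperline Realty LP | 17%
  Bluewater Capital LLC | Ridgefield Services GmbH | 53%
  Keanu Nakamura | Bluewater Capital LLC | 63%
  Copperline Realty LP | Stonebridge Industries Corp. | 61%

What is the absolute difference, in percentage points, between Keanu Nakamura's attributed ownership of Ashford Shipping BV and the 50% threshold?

38.857134

Chain via Copperline Realty LP → Stonebridge Industries Corp. → Silverbay Group plc (R2): 17% × 61% × 88% × 49% = 4.471544% of Ashford Shipping BV.
Chain via Bluewater Capital LLC → Ridgefield Services GmbH → Clearview Ventures LLC (R2): 63% × 53% × 74% × 27% = 6.671322% of Ashford Shipping BV.
Aggregating (R1): 4.471544% + 6.671322% = 11.142866%.
11.142866% falls short of the 50% threshold by 38.857134 percentage points.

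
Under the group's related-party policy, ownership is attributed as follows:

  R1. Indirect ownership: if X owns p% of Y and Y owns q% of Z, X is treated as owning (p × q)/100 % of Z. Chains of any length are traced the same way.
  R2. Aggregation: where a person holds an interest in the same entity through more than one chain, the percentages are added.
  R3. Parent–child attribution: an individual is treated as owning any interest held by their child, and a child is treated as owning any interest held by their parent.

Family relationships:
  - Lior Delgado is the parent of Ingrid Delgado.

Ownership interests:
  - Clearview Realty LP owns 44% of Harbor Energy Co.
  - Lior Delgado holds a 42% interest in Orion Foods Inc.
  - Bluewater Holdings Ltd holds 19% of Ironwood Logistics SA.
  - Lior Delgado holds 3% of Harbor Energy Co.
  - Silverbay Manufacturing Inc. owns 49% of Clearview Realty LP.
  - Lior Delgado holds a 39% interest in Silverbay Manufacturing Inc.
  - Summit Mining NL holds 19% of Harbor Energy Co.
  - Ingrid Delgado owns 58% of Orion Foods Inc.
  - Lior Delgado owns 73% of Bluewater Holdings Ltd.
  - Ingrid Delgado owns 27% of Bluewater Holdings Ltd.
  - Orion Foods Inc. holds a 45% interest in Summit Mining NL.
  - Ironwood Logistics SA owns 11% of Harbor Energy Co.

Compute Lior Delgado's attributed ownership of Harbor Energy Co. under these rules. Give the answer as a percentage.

22.0484%

By parent–child attribution (R3), Lior Delgado is treated as also owning Ingrid Delgado's interest in Orion Foods Inc, giving 42% + 58% = 100%.
By parent–child attribution (R3), Lior Delgado is treated as also owning Ingrid Delgado's interest in Bluewater Holdings Ltd, giving 73% + 27% = 100%.
Chain via Orion Foods Inc. → Summit Mining NL (R1): 100% × 45% × 19% = 8.55% of Harbor Energy Co.
Chain via Silverbay Manufacturing Inc. → Clearview Realty LP (R1): 39% × 49% × 44% = 8.4084% of Harbor Energy Co.
Chain via Bluewater Holdings Ltd → Ironwood Logistics SA (R1): 100% × 19% × 11% = 2.09% of Harbor Energy Co.
Direct interest in Harbor Energy Co: 3%.
Aggregating (R2): 8.55% + 8.4084% + 2.09% + 3% = 22.0484%.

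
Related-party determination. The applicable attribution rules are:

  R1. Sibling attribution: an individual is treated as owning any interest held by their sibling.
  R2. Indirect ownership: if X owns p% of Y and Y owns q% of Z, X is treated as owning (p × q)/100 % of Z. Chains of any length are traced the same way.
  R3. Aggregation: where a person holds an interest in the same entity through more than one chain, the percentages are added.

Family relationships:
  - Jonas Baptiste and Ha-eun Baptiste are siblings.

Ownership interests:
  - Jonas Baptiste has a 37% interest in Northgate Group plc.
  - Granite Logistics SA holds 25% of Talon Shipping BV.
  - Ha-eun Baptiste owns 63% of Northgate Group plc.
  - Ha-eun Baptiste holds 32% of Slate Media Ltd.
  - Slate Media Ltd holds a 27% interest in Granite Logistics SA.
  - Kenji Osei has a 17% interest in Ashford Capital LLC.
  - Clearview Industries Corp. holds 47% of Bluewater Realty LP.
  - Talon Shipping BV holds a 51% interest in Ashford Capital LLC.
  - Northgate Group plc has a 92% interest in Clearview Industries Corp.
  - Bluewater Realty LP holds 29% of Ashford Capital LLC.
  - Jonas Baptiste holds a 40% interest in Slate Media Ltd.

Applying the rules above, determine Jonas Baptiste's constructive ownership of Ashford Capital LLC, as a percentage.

By sibling attribution (R1), Jonas Baptiste is treated as also owning Ha-eun Baptiste's interest in Slate Media Ltd, giving 40% + 32% = 72%.
By sibling attribution (R1), Jonas Baptiste is treated as also owning Ha-eun Baptiste's interest in Northgate Group plc, giving 37% + 63% = 100%.
Chain via Slate Media Ltd → Granite Logistics SA → Talon Shipping BV (R2): 72% × 27% × 25% × 51% = 2.4786% of Ashford Capital LLC.
Chain via Northgate Group plc → Clearview Industries Corp. → Bluewater Realty LP (R2): 100% × 92% × 47% × 29% = 12.5396% of Ashford Capital LLC.
Aggregating (R3): 2.4786% + 12.5396% = 15.0182%.

15.0182%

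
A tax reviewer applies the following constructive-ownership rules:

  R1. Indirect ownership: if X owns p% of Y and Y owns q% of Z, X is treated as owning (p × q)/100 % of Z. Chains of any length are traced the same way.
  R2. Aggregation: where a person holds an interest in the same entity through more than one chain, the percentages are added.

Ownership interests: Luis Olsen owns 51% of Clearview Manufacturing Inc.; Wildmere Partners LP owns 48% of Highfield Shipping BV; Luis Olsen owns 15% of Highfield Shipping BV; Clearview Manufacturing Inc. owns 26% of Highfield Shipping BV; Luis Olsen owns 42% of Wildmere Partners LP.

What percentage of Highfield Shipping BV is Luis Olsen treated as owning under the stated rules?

48.42%

Chain via Wildmere Partners LP (R1): 42% × 48% = 20.16% of Highfield Shipping BV.
Chain via Clearview Manufacturing Inc. (R1): 51% × 26% = 13.26% of Highfield Shipping BV.
Direct interest in Highfield Shipping BV: 15%.
Aggregating (R2): 20.16% + 13.26% + 15% = 48.42%.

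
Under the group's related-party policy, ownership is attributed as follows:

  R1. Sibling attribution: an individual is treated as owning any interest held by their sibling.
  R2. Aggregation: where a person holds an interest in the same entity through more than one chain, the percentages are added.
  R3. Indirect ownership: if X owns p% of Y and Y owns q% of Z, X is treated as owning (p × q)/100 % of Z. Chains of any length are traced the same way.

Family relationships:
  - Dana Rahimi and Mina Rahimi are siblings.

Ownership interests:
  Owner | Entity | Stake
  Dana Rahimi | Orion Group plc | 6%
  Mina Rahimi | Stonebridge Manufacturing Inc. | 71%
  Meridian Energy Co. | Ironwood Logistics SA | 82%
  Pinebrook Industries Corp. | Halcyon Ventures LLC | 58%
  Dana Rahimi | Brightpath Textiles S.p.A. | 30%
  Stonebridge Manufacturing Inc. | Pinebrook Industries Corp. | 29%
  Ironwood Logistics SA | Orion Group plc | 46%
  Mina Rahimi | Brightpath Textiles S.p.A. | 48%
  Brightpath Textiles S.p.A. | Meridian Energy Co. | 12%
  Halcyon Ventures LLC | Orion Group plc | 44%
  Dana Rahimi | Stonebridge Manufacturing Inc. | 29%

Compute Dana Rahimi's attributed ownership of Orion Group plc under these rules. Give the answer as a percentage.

16.931392%

By sibling attribution (R1), Dana Rahimi is treated as also owning Mina Rahimi's interest in Stonebridge Manufacturing Inc, giving 29% + 71% = 100%.
By sibling attribution (R1), Dana Rahimi is treated as also owning Mina Rahimi's interest in Brightpath Textiles S.p.A, giving 30% + 48% = 78%.
Chain via Stonebridge Manufacturing Inc. → Pinebrook Industries Corp. → Halcyon Ventures LLC (R3): 100% × 29% × 58% × 44% = 7.4008% of Orion Group plc.
Chain via Brightpath Textiles S.p.A. → Meridian Energy Co. → Ironwood Logistics SA (R3): 78% × 12% × 82% × 46% = 3.530592% of Orion Group plc.
Direct interest in Orion Group plc: 6%.
Aggregating (R2): 7.4008% + 3.530592% + 6% = 16.931392%.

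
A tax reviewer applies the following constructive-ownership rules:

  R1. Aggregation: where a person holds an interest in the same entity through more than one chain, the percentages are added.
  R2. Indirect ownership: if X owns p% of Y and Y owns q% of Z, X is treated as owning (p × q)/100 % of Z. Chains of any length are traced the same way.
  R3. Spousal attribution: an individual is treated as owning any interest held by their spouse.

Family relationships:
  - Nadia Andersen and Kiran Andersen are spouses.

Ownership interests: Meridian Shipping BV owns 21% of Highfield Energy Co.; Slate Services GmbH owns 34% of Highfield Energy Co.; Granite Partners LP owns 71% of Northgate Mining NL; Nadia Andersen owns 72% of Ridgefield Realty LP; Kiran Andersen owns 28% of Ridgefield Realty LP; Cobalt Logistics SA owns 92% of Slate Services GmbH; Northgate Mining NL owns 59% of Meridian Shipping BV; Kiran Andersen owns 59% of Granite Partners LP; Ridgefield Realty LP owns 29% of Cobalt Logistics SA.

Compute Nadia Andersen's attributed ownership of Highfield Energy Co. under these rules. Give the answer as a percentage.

By spousal attribution (R3), Nadia Andersen is treated as also owning Kiran Andersen's interest in Ridgefield Realty LP, giving 72% + 28% = 100%.
By spousal attribution (R3), Nadia Andersen is treated as owning Kiran Andersen's 59% interest in Granite Partners LP.
Chain via Ridgefield Realty LP → Cobalt Logistics SA → Slate Services GmbH (R2): 100% × 29% × 92% × 34% = 9.0712% of Highfield Energy Co.
Chain via Granite Partners LP → Northgate Mining NL → Meridian Shipping BV (R2): 59% × 71% × 59% × 21% = 5.190171% of Highfield Energy Co.
Aggregating (R1): 9.0712% + 5.190171% = 14.261371%.

14.261371%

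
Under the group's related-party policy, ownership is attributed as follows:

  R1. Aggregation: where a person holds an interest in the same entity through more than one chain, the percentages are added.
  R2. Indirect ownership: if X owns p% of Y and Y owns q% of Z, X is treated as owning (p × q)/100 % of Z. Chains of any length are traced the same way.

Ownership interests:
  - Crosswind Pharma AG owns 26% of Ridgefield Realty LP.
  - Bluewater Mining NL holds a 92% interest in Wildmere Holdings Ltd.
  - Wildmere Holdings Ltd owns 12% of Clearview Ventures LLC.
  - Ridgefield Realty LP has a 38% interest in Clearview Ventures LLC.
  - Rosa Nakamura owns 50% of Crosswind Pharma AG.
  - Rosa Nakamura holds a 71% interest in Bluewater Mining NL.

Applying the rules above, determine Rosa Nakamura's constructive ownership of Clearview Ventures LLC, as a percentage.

12.7784%

Chain via Bluewater Mining NL → Wildmere Holdings Ltd (R2): 71% × 92% × 12% = 7.8384% of Clearview Ventures LLC.
Chain via Crosswind Pharma AG → Ridgefield Realty LP (R2): 50% × 26% × 38% = 4.94% of Clearview Ventures LLC.
Aggregating (R1): 7.8384% + 4.94% = 12.7784%.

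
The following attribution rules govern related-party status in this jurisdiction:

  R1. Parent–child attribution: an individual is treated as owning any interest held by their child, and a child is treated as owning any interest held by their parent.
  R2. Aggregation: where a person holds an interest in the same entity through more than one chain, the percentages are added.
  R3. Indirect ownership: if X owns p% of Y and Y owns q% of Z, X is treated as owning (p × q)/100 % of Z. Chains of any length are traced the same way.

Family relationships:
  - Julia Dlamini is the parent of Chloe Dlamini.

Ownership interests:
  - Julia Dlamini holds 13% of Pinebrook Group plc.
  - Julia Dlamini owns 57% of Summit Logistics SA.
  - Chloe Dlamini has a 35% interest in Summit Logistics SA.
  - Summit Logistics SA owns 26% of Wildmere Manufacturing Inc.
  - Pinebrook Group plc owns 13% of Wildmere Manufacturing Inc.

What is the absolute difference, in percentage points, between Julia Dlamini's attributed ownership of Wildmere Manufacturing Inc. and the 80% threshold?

By parent–child attribution (R1), Julia Dlamini is treated as also owning Chloe Dlamini's interest in Summit Logistics SA, giving 57% + 35% = 92%.
Chain via Pinebrook Group plc (R3): 13% × 13% = 1.69% of Wildmere Manufacturing Inc.
Chain via Summit Logistics SA (R3): 92% × 26% = 23.92% of Wildmere Manufacturing Inc.
Aggregating (R2): 1.69% + 23.92% = 25.61%.
25.61% falls short of the 80% threshold by 54.39 percentage points.

54.39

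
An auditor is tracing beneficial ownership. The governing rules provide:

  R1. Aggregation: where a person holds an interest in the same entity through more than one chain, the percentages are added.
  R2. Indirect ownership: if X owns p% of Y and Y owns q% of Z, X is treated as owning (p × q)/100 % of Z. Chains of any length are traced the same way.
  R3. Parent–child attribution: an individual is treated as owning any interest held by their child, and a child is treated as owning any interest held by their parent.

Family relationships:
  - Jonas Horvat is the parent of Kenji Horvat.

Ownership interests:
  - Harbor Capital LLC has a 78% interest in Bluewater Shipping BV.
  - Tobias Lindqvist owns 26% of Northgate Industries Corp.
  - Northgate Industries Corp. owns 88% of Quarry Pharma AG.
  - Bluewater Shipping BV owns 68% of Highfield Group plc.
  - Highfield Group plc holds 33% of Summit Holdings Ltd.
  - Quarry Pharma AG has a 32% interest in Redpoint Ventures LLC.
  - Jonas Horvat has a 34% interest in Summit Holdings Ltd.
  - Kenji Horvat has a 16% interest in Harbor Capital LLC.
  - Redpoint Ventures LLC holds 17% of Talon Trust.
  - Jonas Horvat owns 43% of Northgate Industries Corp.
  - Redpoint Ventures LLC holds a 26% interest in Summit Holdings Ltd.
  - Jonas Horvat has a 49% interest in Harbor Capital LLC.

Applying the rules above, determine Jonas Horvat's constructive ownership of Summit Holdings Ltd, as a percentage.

By parent–child attribution (R3), Jonas Horvat is treated as also owning Kenji Horvat's interest in Harbor Capital LLC, giving 49% + 16% = 65%.
Chain via Northgate Industries Corp. → Quarry Pharma AG → Redpoint Ventures LLC (R2): 43% × 88% × 32% × 26% = 3.148288% of Summit Holdings Ltd.
Chain via Harbor Capital LLC → Bluewater Shipping BV → Highfield Group plc (R2): 65% × 78% × 68% × 33% = 11.37708% of Summit Holdings Ltd.
Direct interest in Summit Holdings Ltd: 34%.
Aggregating (R1): 3.148288% + 11.37708% + 34% = 48.525368%.

48.525368%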